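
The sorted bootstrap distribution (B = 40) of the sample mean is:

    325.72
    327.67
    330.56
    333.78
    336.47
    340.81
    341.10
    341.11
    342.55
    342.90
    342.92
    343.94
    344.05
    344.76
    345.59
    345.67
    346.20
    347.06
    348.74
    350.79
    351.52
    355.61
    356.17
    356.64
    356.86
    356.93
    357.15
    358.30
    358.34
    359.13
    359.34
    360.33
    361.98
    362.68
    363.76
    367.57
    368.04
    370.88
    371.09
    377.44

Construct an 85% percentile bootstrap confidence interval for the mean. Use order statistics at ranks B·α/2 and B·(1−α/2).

α = 0.15; lower rank = 40 × 0.075 = 3; upper rank = 40 × 0.925 = 37.
The 3rd smallest replicate is 330.56; the 37th is 368.04.

(330.56, 368.04)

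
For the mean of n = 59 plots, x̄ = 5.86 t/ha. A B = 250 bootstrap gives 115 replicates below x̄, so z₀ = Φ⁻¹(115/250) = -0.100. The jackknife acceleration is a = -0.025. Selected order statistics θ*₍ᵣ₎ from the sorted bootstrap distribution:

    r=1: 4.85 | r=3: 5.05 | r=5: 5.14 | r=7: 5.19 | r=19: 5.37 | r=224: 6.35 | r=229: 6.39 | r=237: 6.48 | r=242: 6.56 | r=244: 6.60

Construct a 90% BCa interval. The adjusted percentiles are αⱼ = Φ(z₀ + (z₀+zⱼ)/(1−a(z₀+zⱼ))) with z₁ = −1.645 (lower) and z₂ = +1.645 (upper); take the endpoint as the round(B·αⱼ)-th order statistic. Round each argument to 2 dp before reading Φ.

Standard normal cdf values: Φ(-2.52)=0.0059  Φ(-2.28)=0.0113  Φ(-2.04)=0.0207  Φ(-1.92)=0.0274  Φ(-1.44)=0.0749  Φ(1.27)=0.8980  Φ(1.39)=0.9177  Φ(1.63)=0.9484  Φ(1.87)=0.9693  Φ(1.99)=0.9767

Lower: z₀ + z₁ = -0.100 + (-1.645) = -1.745; 1 − a(z₀+z₁) = 1 − (-0.025)(-1.745) = 0.9564; argument = -0.100 + (-1.745)/0.9564 = -1.9246 → -1.92.
α₁ = Φ(-1.92) = 0.0274; rank = round(250 × 0.0274) = 7; θ*₍7₎ = 5.19.
Upper: z₀ + z₂ = 1.545; 1 − a(z₀+z₂) = 1.0386; argument = 1.3875 → 1.39; α₂ = 0.9177; rank = 229; θ*₍229₎ = 6.39.

(5.19, 6.39)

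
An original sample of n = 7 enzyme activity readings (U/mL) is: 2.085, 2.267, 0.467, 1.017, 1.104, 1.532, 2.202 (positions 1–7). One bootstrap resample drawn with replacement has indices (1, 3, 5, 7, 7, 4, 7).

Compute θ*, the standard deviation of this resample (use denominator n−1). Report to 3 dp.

θ* = 0.729

Resample values: 2.085, 0.467, 1.104, 2.202, 2.202, 1.017, 2.202.
Mean = 1.6113; sum of squared deviations = 3.1911
s² = 3.1911 / 6 = 0.5319
s = √0.5319 = 0.729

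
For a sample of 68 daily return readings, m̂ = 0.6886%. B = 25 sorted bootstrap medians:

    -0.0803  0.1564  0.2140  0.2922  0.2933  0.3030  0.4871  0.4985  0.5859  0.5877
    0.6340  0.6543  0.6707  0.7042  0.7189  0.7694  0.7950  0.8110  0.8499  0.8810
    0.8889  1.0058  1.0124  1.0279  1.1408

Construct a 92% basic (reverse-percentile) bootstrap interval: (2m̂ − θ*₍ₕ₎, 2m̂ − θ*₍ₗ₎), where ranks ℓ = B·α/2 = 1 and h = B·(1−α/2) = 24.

Percentile endpoints at ranks 1 and 24: θ*₍1₎ = -0.0803, θ*₍24₎ = 1.0279.
Basic interval reflects these around m̂:
  lower = 2 × 0.6886 − 1.0279 = 0.3493
  upper = 2 × 0.6886 − -0.0803 = 1.4575

(0.3493, 1.4575)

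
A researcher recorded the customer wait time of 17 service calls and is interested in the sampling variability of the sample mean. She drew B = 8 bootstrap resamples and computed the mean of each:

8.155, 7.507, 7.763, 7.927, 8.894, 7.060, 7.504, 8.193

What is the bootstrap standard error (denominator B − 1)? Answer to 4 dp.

SE* = 0.5568

Bootstrap SE is the standard deviation of the 8 replicate means.
Mean of replicates: (8.155 + 7.507 + 7.763 + 7.927 + 8.894 + 7.060 + 7.504 + 8.193) / 8 = 63.00300 / 8 = 7.87538
Sum of squared deviations: (+0.27962)² + (−0.36838)² + (−0.11238)² + (+0.05162)² + (+1.01863)² + (−0.81538)² + (−0.37138)² + (+0.31762)² = 2.17042
Variance = 2.17042 / 7 = 0.31006
SE* = √0.31006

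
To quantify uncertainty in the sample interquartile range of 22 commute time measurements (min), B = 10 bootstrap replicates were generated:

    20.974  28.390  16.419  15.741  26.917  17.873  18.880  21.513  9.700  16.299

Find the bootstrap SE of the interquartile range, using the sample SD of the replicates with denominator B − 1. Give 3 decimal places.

Bootstrap SE is the standard deviation of the 10 replicate interquartile ranges.
Mean of replicates: (20.974 + 28.390 + 16.419 + 15.741 + 26.917 + 17.873 + 18.880 + 21.513 + 9.700 + 16.299) / 10 = 192.7060 / 10 = 19.2706
Sum of squared deviations: (+1.7034)² + (+9.1194)² + (−2.8516)² + (−3.5296)² + (+7.6464)² + (−1.3976)² + (−0.3906)² + (+2.2424)² + (−9.5706)² + (−2.9716)² = 272.6832
Variance = 272.6832 / 9 = 30.2981
SE* = √30.2981

SE* = 5.504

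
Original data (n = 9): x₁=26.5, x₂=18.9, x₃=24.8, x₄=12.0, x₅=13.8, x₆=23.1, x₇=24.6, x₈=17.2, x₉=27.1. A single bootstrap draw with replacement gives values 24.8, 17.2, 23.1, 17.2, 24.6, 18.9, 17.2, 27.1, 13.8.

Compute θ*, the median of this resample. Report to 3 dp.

θ* = 18.900

Sorted: 13.8, 17.2, 17.2, 17.2, 18.9, 23.1, 24.6, 24.8, 27.1
Median = middle value = 18.900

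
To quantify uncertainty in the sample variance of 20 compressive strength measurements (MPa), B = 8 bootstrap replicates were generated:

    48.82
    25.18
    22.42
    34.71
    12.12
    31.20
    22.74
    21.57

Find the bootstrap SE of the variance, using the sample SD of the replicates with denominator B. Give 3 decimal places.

Bootstrap SE is the standard deviation of the 8 replicate variances.
Mean of replicates: (48.82 + 25.18 + 22.42 + 34.71 + 12.12 + 31.20 + 22.74 + 21.57) / 8 = 218.7600 / 8 = 27.3450
Sum of squared deviations: (+21.4750)² + (−2.1650)² + (−4.9250)² + (+7.3650)² + (−15.2250)² + (+3.8550)² + (−4.6050)² + (−5.7750)² = 845.5800
Variance = 845.5800 / 8 = 105.6975
SE* = √105.6975

SE* = 10.281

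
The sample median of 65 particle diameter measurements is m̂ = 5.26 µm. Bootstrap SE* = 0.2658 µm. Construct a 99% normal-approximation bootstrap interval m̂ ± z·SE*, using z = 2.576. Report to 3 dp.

Margin = 2.576 × 0.2658 = 0.6847
Interval: 5.26 ± 0.6847

(4.575, 5.945)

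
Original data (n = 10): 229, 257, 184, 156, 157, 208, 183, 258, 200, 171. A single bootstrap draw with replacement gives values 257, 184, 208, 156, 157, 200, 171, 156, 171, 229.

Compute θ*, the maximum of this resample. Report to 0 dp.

θ* = 257

Maximum = 257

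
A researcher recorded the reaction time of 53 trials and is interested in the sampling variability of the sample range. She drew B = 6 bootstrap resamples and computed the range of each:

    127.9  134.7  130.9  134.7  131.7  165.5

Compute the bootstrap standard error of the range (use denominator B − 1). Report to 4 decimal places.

Bootstrap SE is the standard deviation of the 6 replicate ranges.
Mean of replicates: (127.9 + 134.7 + 130.9 + 134.7 + 131.7 + 165.5) / 6 = 825.40000 / 6 = 137.56667
Sum of squared deviations: (−9.66667)² + (−2.86667)² + (−6.66667)² + (−2.86667)² + (−5.86667)² + (+27.93333)² = 969.01333
Variance = 969.01333 / 5 = 193.80267
SE* = √193.80267

SE* = 13.9213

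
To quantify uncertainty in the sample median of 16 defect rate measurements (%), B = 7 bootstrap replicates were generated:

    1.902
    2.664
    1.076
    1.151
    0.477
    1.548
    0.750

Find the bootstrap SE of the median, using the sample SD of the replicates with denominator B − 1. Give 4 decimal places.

Bootstrap SE is the standard deviation of the 7 replicate medians.
Mean of replicates: (1.902 + 2.664 + 1.076 + 1.151 + 0.477 + 1.548 + 0.750) / 7 = 9.56800 / 7 = 1.36686
Sum of squared deviations: (+0.53514)² + (+1.29714)² + (−0.29086)² + (−0.21586)² + (−0.88986)² + (+0.18114)² + (−0.61686)² = 3.30532
Variance = 3.30532 / 6 = 0.55089
SE* = √0.55089

SE* = 0.7422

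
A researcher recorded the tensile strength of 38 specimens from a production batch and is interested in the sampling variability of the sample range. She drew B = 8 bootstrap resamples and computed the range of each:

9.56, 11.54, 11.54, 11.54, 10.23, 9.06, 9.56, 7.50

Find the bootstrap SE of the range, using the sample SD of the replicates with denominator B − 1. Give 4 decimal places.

SE* = 1.4468

Bootstrap SE is the standard deviation of the 8 replicate ranges.
Mean of replicates: (9.56 + 11.54 + 11.54 + 11.54 + 10.23 + 9.06 + 9.56 + 7.50) / 8 = 80.53000 / 8 = 10.06625
Sum of squared deviations: (−0.50625)² + (+1.47375)² + (+1.47375)² + (+1.47375)² + (+0.16375)² + (−1.00625)² + (−0.50625)² + (−2.56625)² = 14.65339
Variance = 14.65339 / 7 = 2.09334
SE* = √2.09334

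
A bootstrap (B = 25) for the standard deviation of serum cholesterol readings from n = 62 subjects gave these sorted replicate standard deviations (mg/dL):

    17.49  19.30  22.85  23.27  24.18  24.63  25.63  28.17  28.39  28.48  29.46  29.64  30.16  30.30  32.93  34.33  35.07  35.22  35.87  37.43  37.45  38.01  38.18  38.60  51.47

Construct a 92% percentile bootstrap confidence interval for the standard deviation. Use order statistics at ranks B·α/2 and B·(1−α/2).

(17.49, 38.60)

α = 0.08; lower rank = 25 × 0.040 = 1; upper rank = 25 × 0.960 = 24.
The 1st smallest replicate is 17.49; the 24th is 38.60.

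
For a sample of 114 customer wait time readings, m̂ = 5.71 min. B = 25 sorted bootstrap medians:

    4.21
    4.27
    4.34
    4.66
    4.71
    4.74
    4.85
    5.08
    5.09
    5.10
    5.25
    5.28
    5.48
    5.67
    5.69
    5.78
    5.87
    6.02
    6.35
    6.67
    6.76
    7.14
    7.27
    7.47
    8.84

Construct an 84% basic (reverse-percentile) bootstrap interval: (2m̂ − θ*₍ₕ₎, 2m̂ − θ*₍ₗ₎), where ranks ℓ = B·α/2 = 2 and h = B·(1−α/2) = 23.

Percentile endpoints at ranks 2 and 23: θ*₍2₎ = 4.27, θ*₍23₎ = 7.27.
Basic interval reflects these around m̂:
  lower = 2 × 5.71 − 7.27 = 4.15
  upper = 2 × 5.71 − 4.27 = 7.15

(4.15, 7.15)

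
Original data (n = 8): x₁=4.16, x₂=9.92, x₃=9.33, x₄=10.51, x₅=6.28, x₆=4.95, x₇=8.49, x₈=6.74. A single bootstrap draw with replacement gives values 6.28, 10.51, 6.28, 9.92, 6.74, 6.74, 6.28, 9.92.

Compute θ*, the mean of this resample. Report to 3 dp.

θ* = 7.834

Mean = (6.28 + 10.51 + 6.28 + 9.92 + 6.74 + 6.74 + 6.28 + 9.92) / 8 = 62.670 / 8 = 7.834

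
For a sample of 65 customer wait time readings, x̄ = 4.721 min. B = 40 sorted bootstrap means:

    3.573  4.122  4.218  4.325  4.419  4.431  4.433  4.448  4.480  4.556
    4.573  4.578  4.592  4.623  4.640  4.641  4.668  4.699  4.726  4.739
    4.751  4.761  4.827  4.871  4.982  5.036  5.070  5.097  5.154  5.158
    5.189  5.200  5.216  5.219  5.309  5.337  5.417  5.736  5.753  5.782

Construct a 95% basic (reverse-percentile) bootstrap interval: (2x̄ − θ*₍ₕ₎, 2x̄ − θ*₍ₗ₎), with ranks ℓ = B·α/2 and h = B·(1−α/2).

Percentile endpoints at ranks 1 and 39: θ*₍1₎ = 3.573, θ*₍39₎ = 5.753.
Basic interval reflects these around x̄:
  lower = 2 × 4.721 − 5.753 = 3.689
  upper = 2 × 4.721 − 3.573 = 5.869

(3.689, 5.869)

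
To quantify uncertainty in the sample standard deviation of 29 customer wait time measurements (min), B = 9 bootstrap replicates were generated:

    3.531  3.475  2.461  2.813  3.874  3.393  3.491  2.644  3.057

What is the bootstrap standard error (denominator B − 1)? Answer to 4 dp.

Bootstrap SE is the standard deviation of the 9 replicate standard deviations.
Mean of replicates: (3.531 + 3.475 + 2.461 + 2.813 + 3.874 + 3.393 + 3.491 + 2.644 + 3.057) / 9 = 28.73900 / 9 = 3.19322
Sum of squared deviations: (+0.33778)² + (+0.28178)² + (−0.73222)² + (−0.38022)² + (+0.68078)² + (+0.19978)² + (+0.29778)² + (−0.54922)² + (−0.13622)² = 1.78645
Variance = 1.78645 / 8 = 0.22331
SE* = √0.22331

SE* = 0.4726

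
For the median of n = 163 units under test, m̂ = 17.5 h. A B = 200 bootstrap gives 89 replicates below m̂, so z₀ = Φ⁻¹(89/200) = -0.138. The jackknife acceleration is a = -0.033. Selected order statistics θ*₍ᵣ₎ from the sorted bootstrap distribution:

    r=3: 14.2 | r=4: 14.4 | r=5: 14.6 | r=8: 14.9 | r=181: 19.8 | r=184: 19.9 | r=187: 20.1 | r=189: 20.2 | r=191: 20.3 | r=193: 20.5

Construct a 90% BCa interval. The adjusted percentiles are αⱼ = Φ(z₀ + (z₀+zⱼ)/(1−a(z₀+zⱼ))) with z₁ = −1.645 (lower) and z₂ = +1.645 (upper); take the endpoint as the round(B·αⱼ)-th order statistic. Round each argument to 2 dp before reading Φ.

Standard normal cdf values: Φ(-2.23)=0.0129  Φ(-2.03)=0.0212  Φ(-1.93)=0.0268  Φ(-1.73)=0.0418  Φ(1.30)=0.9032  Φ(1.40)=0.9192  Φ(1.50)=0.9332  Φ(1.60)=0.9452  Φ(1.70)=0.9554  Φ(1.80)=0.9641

(14.4, 19.8)

Lower: z₀ + z₁ = -0.138 + (-1.645) = -1.783; 1 − a(z₀+z₁) = 1 − (-0.033)(-1.783) = 0.9412; argument = -0.138 + (-1.783)/0.9412 = -2.0325 → -2.03.
α₁ = Φ(-2.03) = 0.0212; rank = round(200 × 0.0212) = 4; θ*₍4₎ = 14.4.
Upper: z₀ + z₂ = 1.507; 1 − a(z₀+z₂) = 1.0497; argument = 1.2976 → 1.30; α₂ = 0.9032; rank = 181; θ*₍181₎ = 19.8.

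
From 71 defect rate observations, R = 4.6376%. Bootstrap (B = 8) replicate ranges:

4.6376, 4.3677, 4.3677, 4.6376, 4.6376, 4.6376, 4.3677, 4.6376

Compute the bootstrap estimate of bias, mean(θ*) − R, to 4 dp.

mean(θ*) = (4.6376 + 4.3677 + 4.3677 + 4.6376 + 4.6376 + 4.6376 + 4.3677 + 4.6376) / 8 = 4.53639
bias = 4.53639 − 4.6376

bias = −0.1012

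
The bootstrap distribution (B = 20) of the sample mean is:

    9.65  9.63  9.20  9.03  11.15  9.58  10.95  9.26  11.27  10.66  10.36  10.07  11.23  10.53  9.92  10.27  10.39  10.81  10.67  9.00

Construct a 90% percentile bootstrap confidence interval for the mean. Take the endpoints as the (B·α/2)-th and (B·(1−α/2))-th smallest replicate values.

Sorted replicates: 9.00, 9.03, 9.20, 9.26, 9.58, 9.63, 9.65, 9.92, 10.07, 10.27, 10.36, 10.39, 10.53, 10.66, 10.67, 10.81, 10.95, 11.15, 11.23, 11.27
α = 0.10; lower rank = 20 × 0.050 = 1; upper rank = 20 × 0.950 = 19.
The 1st smallest replicate is 9.00; the 19th is 11.23.

(9.00, 11.23)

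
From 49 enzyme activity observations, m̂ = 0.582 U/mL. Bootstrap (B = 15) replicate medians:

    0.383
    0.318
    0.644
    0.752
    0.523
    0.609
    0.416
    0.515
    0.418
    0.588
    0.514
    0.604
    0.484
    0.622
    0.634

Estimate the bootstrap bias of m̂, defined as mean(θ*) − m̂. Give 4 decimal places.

bias = −0.0471

mean(θ*) = (0.383 + 0.318 + 0.644 + 0.752 + 0.523 + 0.609 + 0.416 + 0.515 + 0.418 + 0.588 + 0.514 + 0.604 + 0.484 + 0.622 + 0.634) / 15 = 0.53493
bias = 0.53493 − 0.582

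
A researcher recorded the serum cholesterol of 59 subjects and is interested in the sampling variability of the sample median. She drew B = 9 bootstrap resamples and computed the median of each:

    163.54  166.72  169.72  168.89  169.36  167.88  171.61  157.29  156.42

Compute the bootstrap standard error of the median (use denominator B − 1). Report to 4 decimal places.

SE* = 5.4996

Bootstrap SE is the standard deviation of the 9 replicate medians.
Mean of replicates: (163.54 + 166.72 + 169.72 + 168.89 + 169.36 + 167.88 + 171.61 + 157.29 + 156.42) / 9 = 1491.43000 / 9 = 165.71444
Sum of squared deviations: (−2.17444)² + (+1.00556)² + (+4.00556)² + (+3.17556)² + (+3.64556)² + (+2.16556)² + (+5.89556)² + (−8.42444)² + (−9.29444)² = 241.96322
Variance = 241.96322 / 8 = 30.24540
SE* = √30.24540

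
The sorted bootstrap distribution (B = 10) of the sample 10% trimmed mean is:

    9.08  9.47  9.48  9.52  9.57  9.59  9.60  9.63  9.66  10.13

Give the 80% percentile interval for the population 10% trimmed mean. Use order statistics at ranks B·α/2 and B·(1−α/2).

(9.08, 9.66)

α = 0.20; lower rank = 10 × 0.100 = 1; upper rank = 10 × 0.900 = 9.
The 1st smallest replicate is 9.08; the 9th is 9.66.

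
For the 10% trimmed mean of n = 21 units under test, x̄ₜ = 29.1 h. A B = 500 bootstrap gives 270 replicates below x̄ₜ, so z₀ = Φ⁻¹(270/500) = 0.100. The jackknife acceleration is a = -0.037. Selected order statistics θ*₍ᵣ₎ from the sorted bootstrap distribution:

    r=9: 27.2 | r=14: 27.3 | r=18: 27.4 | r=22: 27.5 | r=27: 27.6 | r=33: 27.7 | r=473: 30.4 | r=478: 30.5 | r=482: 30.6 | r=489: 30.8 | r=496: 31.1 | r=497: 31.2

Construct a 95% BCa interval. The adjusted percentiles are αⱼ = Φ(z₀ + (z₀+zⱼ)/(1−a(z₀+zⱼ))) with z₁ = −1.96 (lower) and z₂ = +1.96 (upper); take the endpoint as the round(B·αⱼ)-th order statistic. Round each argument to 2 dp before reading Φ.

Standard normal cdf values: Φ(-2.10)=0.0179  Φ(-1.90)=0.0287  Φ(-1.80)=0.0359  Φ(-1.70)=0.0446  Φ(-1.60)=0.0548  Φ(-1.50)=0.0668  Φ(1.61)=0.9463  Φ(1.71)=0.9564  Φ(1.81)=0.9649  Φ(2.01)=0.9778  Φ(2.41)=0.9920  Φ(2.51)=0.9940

Lower: z₀ + z₁ = 0.100 + (-1.960) = -1.860; 1 − a(z₀+z₁) = 1 − (-0.037)(-1.860) = 0.9312; argument = 0.100 + (-1.860)/0.9312 = -1.8975 → -1.90.
α₁ = Φ(-1.90) = 0.0287; rank = round(500 × 0.0287) = 14; θ*₍14₎ = 27.3.
Upper: z₀ + z₂ = 2.060; 1 − a(z₀+z₂) = 1.0762; argument = 2.0141 → 2.01; α₂ = 0.9778; rank = 489; θ*₍489₎ = 30.8.

(27.3, 30.8)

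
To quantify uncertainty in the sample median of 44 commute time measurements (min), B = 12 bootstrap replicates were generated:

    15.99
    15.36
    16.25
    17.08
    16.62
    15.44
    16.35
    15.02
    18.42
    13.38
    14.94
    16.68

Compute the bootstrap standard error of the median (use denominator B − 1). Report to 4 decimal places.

SE* = 1.2688

Bootstrap SE is the standard deviation of the 12 replicate medians.
Mean of replicates: (15.99 + 15.36 + 16.25 + 17.08 + 16.62 + 15.44 + 16.35 + 15.02 + 18.42 + 13.38 + 14.94 + 16.68) / 12 = 191.53000 / 12 = 15.96083
Sum of squared deviations: (+0.02917)² + (−0.60083)² + (+0.28917)² + (+1.11917)² + (+0.65917)² + (−0.52083)² + (+0.38917)² + (−0.94083)² + (+2.45917)² + (−2.58083)² + (−1.02083)² + (+0.71917)² = 17.70789
Variance = 17.70789 / 11 = 1.60981
SE* = √1.60981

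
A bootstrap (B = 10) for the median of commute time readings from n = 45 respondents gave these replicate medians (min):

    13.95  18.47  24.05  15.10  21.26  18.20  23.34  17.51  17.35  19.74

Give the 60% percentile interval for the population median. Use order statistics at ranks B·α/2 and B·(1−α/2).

Sorted replicates: 13.95, 15.10, 17.35, 17.51, 18.20, 18.47, 19.74, 21.26, 23.34, 24.05
α = 0.40; lower rank = 10 × 0.200 = 2; upper rank = 10 × 0.800 = 8.
The 2nd smallest replicate is 15.10; the 8th is 21.26.

(15.10, 21.26)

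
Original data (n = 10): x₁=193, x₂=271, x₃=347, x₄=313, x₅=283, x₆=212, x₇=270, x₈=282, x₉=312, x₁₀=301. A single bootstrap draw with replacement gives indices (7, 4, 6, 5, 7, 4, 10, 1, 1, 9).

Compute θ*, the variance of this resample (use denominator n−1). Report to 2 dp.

θ* = 2406.00

Resample values: 270, 313, 212, 283, 270, 313, 301, 193, 193, 312.
Mean = 266.0000; sum of squared deviations = 21654.0000
s² = 21654.0000 / 9 = 2406.0000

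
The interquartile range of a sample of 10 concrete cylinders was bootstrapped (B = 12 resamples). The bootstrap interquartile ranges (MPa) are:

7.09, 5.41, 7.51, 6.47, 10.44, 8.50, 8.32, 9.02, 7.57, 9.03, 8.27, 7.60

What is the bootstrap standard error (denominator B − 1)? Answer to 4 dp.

SE* = 1.3105

Bootstrap SE is the standard deviation of the 12 replicate interquartile ranges.
Mean of replicates: (7.09 + 5.41 + 7.51 + 6.47 + 10.44 + 8.50 + 8.32 + 9.02 + 7.57 + 9.03 + 8.27 + 7.60) / 12 = 95.23000 / 12 = 7.93583
Sum of squared deviations: (−0.84583)² + (−2.52583)² + (−0.42583)² + (−1.46583)² + (+2.50417)² + (+0.56417)² + (+0.38417)² + (+1.08417)² + (−0.36583)² + (+1.09417)² + (+0.33417)² + (−0.33583)² = 18.89289
Variance = 18.89289 / 11 = 1.71754
SE* = √1.71754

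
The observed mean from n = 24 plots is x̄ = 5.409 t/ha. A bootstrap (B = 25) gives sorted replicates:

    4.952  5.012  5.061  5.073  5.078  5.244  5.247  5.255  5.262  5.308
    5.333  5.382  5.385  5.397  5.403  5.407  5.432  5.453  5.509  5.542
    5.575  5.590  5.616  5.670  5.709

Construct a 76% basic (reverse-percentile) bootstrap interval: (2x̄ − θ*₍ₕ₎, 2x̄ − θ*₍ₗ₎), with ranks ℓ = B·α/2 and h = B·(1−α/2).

Percentile endpoints at ranks 3 and 22: θ*₍3₎ = 5.061, θ*₍22₎ = 5.590.
Basic interval reflects these around x̄:
  lower = 2 × 5.409 − 5.590 = 5.228
  upper = 2 × 5.409 − 5.061 = 5.757

(5.228, 5.757)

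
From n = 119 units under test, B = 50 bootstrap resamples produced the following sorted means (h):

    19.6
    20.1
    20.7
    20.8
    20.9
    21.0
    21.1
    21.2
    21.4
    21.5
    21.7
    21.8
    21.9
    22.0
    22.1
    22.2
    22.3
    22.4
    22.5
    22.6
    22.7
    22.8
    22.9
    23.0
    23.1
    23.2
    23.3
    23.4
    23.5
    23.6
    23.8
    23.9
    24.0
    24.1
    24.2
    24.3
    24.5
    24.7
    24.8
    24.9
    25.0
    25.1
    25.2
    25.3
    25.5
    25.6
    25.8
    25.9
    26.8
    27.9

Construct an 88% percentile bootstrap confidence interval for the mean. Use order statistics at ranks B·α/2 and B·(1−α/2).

α = 0.12; lower rank = 50 × 0.060 = 3; upper rank = 50 × 0.940 = 47.
The 3rd smallest replicate is 20.7; the 47th is 25.8.

(20.7, 25.8)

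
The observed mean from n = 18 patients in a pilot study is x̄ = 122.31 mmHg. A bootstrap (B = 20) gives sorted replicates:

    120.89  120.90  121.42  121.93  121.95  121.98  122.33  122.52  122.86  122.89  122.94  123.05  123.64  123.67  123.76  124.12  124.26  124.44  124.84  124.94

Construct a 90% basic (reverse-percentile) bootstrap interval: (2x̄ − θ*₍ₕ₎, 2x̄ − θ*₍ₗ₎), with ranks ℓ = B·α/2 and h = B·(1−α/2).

Percentile endpoints at ranks 1 and 19: θ*₍1₎ = 120.89, θ*₍19₎ = 124.84.
Basic interval reflects these around x̄:
  lower = 2 × 122.31 − 124.84 = 119.78
  upper = 2 × 122.31 − 120.89 = 123.73

(119.78, 123.73)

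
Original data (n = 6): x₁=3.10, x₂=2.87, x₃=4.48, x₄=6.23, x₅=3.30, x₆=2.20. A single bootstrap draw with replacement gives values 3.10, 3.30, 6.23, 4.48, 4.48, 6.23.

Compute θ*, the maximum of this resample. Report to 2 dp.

θ* = 6.23

Maximum = 6.23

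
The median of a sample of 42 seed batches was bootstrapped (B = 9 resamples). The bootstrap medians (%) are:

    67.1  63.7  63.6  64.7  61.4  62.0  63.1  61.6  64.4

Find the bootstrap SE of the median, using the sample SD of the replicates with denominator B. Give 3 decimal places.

Bootstrap SE is the standard deviation of the 9 replicate medians.
Mean of replicates: (67.1 + 63.7 + 63.6 + 64.7 + 61.4 + 62.0 + 63.1 + 61.6 + 64.4) / 9 = 571.6000 / 9 = 63.5111
Sum of squared deviations: (+3.5889)² + (+0.1889)² + (+0.0889)² + (+1.1889)² + (−2.1111)² + (−1.5111)² + (−0.4111)² + (−1.9111)² + (+0.8889)² = 25.6889
Variance = 25.6889 / 9 = 2.8543
SE* = √2.8543

SE* = 1.689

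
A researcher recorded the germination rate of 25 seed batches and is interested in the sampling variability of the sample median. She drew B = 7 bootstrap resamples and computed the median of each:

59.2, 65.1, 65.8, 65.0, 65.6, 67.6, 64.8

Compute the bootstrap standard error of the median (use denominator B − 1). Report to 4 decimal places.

SE* = 2.6120

Bootstrap SE is the standard deviation of the 7 replicate medians.
Mean of replicates: (59.2 + 65.1 + 65.8 + 65.0 + 65.6 + 67.6 + 64.8) / 7 = 453.10000 / 7 = 64.72857
Sum of squared deviations: (−5.52857)² + (+0.37143)² + (+1.07143)² + (+0.27143)² + (+0.87143)² + (+2.87143)² + (+0.07143)² = 40.93429
Variance = 40.93429 / 6 = 6.82238
SE* = √6.82238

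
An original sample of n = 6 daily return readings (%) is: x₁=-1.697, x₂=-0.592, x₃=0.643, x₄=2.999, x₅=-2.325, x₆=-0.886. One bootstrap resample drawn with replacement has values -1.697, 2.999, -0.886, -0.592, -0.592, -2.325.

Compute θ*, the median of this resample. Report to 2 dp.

θ* = -0.74

Sorted: -2.325, -1.697, -0.886, -0.592, -0.592, 2.999
Median = average of the two middle values = -0.74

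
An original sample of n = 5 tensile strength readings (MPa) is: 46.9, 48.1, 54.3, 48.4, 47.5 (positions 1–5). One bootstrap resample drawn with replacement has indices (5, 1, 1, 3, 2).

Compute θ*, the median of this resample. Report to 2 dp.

Resample values: 47.5, 46.9, 46.9, 54.3, 48.1.
Sorted: 46.9, 46.9, 47.5, 48.1, 54.3
Median = middle value = 47.50

θ* = 47.50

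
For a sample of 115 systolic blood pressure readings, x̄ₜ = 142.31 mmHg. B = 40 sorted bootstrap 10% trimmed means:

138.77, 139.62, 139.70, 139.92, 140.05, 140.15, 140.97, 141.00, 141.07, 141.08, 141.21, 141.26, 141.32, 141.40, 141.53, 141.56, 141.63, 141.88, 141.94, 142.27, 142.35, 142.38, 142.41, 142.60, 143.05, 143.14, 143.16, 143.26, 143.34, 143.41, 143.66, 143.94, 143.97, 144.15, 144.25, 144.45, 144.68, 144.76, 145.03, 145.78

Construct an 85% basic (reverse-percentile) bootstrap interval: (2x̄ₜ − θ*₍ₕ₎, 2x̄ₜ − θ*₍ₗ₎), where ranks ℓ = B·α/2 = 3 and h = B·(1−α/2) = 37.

(139.94, 144.92)

Percentile endpoints at ranks 3 and 37: θ*₍3₎ = 139.70, θ*₍37₎ = 144.68.
Basic interval reflects these around x̄ₜ:
  lower = 2 × 142.31 − 144.68 = 139.94
  upper = 2 × 142.31 − 139.70 = 144.92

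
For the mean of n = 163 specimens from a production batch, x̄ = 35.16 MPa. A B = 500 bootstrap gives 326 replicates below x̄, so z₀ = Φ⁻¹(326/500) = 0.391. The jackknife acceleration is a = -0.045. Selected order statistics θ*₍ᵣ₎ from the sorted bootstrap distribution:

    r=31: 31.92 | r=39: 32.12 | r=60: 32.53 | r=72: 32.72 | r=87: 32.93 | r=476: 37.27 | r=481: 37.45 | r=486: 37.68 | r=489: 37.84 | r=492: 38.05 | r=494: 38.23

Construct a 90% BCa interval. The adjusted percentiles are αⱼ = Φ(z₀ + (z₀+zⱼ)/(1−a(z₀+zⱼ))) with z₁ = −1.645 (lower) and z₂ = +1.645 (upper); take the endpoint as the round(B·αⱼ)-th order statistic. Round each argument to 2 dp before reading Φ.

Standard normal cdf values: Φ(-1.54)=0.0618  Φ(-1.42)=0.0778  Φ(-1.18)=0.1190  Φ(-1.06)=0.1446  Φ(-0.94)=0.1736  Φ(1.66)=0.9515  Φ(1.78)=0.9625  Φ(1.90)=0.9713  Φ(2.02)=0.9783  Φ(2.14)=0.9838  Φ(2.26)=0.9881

(32.93, 38.23)

Lower: z₀ + z₁ = 0.391 + (-1.645) = -1.254; 1 − a(z₀+z₁) = 1 − (-0.045)(-1.254) = 0.9436; argument = 0.391 + (-1.254)/0.9436 = -0.9380 → -0.94.
α₁ = Φ(-0.94) = 0.1736; rank = round(500 × 0.1736) = 87; θ*₍87₎ = 32.93.
Upper: z₀ + z₂ = 2.036; 1 − a(z₀+z₂) = 1.0916; argument = 2.2561 → 2.26; α₂ = 0.9881; rank = 494; θ*₍494₎ = 38.23.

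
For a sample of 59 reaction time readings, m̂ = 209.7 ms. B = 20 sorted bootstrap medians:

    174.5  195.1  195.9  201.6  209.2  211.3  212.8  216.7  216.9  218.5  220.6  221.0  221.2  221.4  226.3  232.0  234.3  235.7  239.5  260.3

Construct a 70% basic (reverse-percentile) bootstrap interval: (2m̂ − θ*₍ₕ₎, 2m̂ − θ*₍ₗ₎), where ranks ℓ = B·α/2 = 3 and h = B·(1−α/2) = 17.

Percentile endpoints at ranks 3 and 17: θ*₍3₎ = 195.9, θ*₍17₎ = 234.3.
Basic interval reflects these around m̂:
  lower = 2 × 209.7 − 234.3 = 185.1
  upper = 2 × 209.7 − 195.9 = 223.5

(185.1, 223.5)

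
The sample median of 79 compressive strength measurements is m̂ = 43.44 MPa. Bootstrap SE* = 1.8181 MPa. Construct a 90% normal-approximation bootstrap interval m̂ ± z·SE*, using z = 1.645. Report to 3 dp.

Margin = 1.645 × 1.8181 = 2.9908
Interval: 43.44 ± 2.9908

(40.449, 46.431)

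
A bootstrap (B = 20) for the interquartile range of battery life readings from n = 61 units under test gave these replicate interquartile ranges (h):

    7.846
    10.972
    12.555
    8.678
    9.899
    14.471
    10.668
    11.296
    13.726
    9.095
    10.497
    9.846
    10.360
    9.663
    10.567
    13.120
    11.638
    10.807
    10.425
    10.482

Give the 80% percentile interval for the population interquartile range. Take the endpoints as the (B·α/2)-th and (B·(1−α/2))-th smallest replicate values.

(8.678, 13.120)

Sorted replicates: 7.846, 8.678, 9.095, 9.663, 9.846, 9.899, 10.360, 10.425, 10.482, 10.497, 10.567, 10.668, 10.807, 10.972, 11.296, 11.638, 12.555, 13.120, 13.726, 14.471
α = 0.20; lower rank = 20 × 0.100 = 2; upper rank = 20 × 0.900 = 18.
The 2nd smallest replicate is 8.678; the 18th is 13.120.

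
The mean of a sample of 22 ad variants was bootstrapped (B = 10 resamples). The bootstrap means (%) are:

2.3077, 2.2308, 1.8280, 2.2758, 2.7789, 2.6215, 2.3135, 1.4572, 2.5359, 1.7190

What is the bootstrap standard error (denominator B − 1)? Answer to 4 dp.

SE* = 0.4187

Bootstrap SE is the standard deviation of the 10 replicate means.
Mean of replicates: (2.3077 + 2.2308 + 1.8280 + 2.2758 + 2.7789 + 2.6215 + 2.3135 + 1.4572 + 2.5359 + 1.7190) / 10 = 22.06830 / 10 = 2.20683
Sum of squared deviations: (+0.10087)² + (+0.02397)² + (−0.37883)² + (+0.06897)² + (+0.57207)² + (+0.41467)² + (+0.10667)² + (−0.74963)² + (+0.32907)² + (−0.48783)² = 1.57782
Variance = 1.57782 / 9 = 0.17531
SE* = √0.17531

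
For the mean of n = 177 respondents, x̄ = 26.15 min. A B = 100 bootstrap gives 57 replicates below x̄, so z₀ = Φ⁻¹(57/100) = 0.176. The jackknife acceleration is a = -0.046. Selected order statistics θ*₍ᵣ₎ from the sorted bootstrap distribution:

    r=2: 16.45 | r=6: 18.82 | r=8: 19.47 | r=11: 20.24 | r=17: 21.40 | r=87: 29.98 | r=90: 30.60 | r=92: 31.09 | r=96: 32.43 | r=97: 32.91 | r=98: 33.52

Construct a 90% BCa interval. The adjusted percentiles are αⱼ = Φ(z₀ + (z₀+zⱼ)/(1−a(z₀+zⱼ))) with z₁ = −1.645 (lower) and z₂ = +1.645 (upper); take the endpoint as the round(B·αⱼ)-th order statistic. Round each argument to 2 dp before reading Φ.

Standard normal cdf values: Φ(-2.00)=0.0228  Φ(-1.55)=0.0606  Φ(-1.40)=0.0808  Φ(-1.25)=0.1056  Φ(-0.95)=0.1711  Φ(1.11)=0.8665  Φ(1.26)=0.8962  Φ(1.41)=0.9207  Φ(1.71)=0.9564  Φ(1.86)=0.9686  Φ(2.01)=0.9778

Lower: z₀ + z₁ = 0.176 + (-1.645) = -1.469; 1 − a(z₀+z₁) = 1 − (-0.046)(-1.469) = 0.9324; argument = 0.176 + (-1.469)/0.9324 = -1.3995 → -1.40.
α₁ = Φ(-1.40) = 0.0808; rank = round(100 × 0.0808) = 8; θ*₍8₎ = 19.47.
Upper: z₀ + z₂ = 1.821; 1 − a(z₀+z₂) = 1.0838; argument = 1.8563 → 1.86; α₂ = 0.9686; rank = 97; θ*₍97₎ = 32.91.

(19.47, 32.91)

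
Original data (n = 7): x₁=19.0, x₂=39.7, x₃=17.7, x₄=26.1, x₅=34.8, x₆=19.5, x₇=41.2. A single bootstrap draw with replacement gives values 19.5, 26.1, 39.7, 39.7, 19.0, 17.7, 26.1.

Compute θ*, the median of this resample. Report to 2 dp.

θ* = 26.10

Sorted: 17.7, 19.0, 19.5, 26.1, 26.1, 39.7, 39.7
Median = middle value = 26.10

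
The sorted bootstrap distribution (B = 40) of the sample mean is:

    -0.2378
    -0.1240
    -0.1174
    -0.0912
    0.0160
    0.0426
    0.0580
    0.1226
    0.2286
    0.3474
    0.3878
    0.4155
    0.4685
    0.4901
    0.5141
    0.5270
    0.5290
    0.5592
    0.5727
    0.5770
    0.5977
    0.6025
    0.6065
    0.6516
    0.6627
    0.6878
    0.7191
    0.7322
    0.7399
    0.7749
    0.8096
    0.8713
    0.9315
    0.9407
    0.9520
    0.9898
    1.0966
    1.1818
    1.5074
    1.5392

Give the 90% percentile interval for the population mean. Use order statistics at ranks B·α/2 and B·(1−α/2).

α = 0.10; lower rank = 40 × 0.050 = 2; upper rank = 40 × 0.950 = 38.
The 2nd smallest replicate is -0.1240; the 38th is 1.1818.

(-0.1240, 1.1818)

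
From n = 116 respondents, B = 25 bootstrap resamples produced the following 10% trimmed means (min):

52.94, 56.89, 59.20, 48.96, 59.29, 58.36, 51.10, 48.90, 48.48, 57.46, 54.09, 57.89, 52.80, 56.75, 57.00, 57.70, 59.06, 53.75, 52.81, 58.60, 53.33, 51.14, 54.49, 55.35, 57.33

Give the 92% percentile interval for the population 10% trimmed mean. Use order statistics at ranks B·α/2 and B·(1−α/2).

(48.48, 59.20)

Sorted replicates: 48.48, 48.90, 48.96, 51.10, 51.14, 52.80, 52.81, 52.94, 53.33, 53.75, 54.09, 54.49, 55.35, 56.75, 56.89, 57.00, 57.33, 57.46, 57.70, 57.89, 58.36, 58.60, 59.06, 59.20, 59.29
α = 0.08; lower rank = 25 × 0.040 = 1; upper rank = 25 × 0.960 = 24.
The 1st smallest replicate is 48.48; the 24th is 59.20.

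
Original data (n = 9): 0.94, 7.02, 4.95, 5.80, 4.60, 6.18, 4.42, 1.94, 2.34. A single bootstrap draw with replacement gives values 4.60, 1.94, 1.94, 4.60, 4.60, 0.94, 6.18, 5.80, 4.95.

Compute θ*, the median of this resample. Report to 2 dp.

Sorted: 0.94, 1.94, 1.94, 4.60, 4.60, 4.60, 4.95, 5.80, 6.18
Median = middle value = 4.60

θ* = 4.60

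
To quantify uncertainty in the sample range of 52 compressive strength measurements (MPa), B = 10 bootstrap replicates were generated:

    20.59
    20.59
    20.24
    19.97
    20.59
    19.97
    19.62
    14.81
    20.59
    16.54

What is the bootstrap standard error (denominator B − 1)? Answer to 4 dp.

SE* = 2.0081

Bootstrap SE is the standard deviation of the 10 replicate ranges.
Mean of replicates: (20.59 + 20.59 + 20.24 + 19.97 + 20.59 + 19.97 + 19.62 + 14.81 + 20.59 + 16.54) / 10 = 193.51000 / 10 = 19.35100
Sum of squared deviations: (+1.23900)² + (+1.23900)² + (+0.88900)² + (+0.61900)² + (+1.23900)² + (+0.61900)² + (+0.26900)² + (−4.54100)² + (+1.23900)² + (−2.81100)² = 36.29189
Variance = 36.29189 / 9 = 4.03243
SE* = √4.03243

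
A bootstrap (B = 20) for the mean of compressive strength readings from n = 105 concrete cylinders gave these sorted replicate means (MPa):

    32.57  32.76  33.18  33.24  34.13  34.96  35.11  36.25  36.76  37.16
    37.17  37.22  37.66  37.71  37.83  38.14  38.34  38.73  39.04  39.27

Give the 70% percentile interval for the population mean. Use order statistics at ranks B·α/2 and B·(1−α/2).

(33.18, 38.34)

α = 0.30; lower rank = 20 × 0.150 = 3; upper rank = 20 × 0.850 = 17.
The 3rd smallest replicate is 33.18; the 17th is 38.34.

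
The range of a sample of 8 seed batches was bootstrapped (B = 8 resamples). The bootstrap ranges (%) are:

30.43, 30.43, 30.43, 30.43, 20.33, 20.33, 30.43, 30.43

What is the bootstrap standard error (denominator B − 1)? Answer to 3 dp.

SE* = 4.675

Bootstrap SE is the standard deviation of the 8 replicate ranges.
Mean of replicates: (30.43 + 30.43 + 30.43 + 30.43 + 20.33 + 20.33 + 30.43 + 30.43) / 8 = 223.2400 / 8 = 27.9050
Sum of squared deviations: (+2.5250)² + (+2.5250)² + (+2.5250)² + (+2.5250)² + (−7.5750)² + (−7.5750)² + (+2.5250)² + (+2.5250)² = 153.0150
Variance = 153.0150 / 7 = 21.8593
SE* = √21.8593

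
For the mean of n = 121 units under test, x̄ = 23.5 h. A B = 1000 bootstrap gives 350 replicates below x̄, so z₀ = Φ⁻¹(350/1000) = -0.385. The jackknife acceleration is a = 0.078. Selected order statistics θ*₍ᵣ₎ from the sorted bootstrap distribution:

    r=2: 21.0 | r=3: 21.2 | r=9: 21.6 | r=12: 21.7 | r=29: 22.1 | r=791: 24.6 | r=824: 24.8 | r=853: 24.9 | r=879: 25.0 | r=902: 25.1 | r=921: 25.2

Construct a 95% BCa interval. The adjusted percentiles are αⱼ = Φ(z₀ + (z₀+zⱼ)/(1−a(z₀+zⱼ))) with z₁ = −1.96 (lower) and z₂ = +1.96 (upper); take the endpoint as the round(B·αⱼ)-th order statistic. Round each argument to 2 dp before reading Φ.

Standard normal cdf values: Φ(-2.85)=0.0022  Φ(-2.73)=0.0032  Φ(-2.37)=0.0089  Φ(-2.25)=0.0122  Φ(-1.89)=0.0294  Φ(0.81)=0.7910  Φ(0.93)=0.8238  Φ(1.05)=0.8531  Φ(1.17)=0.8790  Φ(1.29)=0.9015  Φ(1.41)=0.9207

Lower: z₀ + z₁ = -0.385 + (-1.960) = -2.345; 1 − a(z₀+z₁) = 1 − (0.078)(-2.345) = 1.1829; argument = -0.385 + (-2.345)/1.1829 = -2.3674 → -2.37.
α₁ = Φ(-2.37) = 0.0089; rank = round(1000 × 0.0089) = 9; θ*₍9₎ = 21.6.
Upper: z₀ + z₂ = 1.575; 1 − a(z₀+z₂) = 0.8771; argument = 1.4106 → 1.41; α₂ = 0.9207; rank = 921; θ*₍921₎ = 25.2.

(21.6, 25.2)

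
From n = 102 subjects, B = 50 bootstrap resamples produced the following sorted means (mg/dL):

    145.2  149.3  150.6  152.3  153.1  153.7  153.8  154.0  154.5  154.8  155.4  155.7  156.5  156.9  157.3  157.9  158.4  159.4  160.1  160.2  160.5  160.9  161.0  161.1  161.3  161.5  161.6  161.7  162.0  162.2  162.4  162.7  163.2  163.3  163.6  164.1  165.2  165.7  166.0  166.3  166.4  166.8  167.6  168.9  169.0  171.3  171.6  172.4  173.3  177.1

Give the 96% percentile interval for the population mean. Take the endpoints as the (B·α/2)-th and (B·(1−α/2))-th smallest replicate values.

(145.2, 173.3)

α = 0.04; lower rank = 50 × 0.020 = 1; upper rank = 50 × 0.980 = 49.
The 1st smallest replicate is 145.2; the 49th is 173.3.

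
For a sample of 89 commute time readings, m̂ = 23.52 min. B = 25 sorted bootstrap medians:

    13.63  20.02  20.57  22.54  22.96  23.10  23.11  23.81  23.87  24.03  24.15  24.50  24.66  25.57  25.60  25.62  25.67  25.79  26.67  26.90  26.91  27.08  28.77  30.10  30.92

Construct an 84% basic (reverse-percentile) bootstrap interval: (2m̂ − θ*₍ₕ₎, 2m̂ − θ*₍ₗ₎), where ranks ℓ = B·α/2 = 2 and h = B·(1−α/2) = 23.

(18.27, 27.02)

Percentile endpoints at ranks 2 and 23: θ*₍2₎ = 20.02, θ*₍23₎ = 28.77.
Basic interval reflects these around m̂:
  lower = 2 × 23.52 − 28.77 = 18.27
  upper = 2 × 23.52 − 20.02 = 27.02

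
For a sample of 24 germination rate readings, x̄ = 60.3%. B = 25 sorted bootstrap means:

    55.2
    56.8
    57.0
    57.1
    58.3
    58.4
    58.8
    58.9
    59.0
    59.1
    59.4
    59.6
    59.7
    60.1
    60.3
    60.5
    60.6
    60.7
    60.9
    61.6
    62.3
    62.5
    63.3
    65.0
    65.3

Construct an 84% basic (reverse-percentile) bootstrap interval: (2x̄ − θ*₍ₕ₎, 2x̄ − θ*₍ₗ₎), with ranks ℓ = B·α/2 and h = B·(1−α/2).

(57.3, 63.8)

Percentile endpoints at ranks 2 and 23: θ*₍2₎ = 56.8, θ*₍23₎ = 63.3.
Basic interval reflects these around x̄:
  lower = 2 × 60.3 − 63.3 = 57.3
  upper = 2 × 60.3 − 56.8 = 63.8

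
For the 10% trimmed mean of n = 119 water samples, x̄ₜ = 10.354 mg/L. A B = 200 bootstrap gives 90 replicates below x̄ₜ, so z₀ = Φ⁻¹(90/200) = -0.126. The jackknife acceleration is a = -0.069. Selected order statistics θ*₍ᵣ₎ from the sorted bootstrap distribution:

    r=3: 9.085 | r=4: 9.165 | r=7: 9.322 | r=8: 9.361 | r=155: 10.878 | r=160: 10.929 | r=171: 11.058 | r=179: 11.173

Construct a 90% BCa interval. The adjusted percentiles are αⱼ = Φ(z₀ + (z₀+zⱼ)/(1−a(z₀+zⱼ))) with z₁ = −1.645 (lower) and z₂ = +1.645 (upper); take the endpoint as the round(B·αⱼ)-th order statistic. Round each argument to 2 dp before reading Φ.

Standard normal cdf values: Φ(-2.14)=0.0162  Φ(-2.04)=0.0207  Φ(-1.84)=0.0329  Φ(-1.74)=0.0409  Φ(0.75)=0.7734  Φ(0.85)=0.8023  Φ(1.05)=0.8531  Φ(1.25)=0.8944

Lower: z₀ + z₁ = -0.126 + (-1.645) = -1.771; 1 − a(z₀+z₁) = 1 − (-0.069)(-1.771) = 0.8778; argument = -0.126 + (-1.771)/0.8778 = -2.1435 → -2.14.
α₁ = Φ(-2.14) = 0.0162; rank = round(200 × 0.0162) = 3; θ*₍3₎ = 9.085.
Upper: z₀ + z₂ = 1.519; 1 − a(z₀+z₂) = 1.1048; argument = 1.2489 → 1.25; α₂ = 0.8944; rank = 179; θ*₍179₎ = 11.173.

(9.085, 11.173)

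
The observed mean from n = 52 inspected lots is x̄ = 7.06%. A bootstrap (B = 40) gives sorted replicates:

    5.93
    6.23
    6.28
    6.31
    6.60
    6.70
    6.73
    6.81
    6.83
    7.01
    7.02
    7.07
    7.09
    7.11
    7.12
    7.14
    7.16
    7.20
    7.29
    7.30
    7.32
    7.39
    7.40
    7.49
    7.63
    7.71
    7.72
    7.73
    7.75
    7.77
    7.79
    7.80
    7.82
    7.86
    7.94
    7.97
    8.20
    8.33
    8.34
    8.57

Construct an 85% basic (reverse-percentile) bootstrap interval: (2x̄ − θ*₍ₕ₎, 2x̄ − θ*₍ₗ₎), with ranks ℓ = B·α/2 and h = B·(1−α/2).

(5.92, 7.84)

Percentile endpoints at ranks 3 and 37: θ*₍3₎ = 6.28, θ*₍37₎ = 8.20.
Basic interval reflects these around x̄:
  lower = 2 × 7.06 − 8.20 = 5.92
  upper = 2 × 7.06 − 6.28 = 7.84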